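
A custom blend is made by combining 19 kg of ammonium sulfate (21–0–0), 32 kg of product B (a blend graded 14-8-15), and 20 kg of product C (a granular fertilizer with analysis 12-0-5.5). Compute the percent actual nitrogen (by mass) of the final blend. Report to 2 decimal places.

15.31% N

Total mass = 19 + 32 + 20 = 71 kg.
N mass = 21%×19 + 14%×32 + 12%×20 = 10.87 kg.
% N = 10.87 / 71 = 15.3099%.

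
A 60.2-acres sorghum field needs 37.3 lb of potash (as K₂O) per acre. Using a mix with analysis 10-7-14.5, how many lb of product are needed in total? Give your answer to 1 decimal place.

15485.9 lb

Product per acre = 37.3 / 14.5% = 257.241 lb.
Total product = 257.241 × 60.2 = 15485.93 lb.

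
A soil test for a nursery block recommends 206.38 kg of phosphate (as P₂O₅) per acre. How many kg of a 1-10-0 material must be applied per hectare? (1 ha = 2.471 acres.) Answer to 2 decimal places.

Product per acre = 206.38 / 10% = 2063.8 kg.
Convert to per hectare: 2063.8 × 2.471 = 5099.6498 kg.

5099.65 kg of product per hectare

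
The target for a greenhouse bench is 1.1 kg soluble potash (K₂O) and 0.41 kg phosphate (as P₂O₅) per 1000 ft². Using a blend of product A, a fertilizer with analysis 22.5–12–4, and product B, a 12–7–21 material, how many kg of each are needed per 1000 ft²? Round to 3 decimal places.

0.406 kg product A, 5.161 kg product B

With a, b = kg per 1000 ft² of product A and product B:
K₂O: 0.04·a + 0.21·b = 1.1
P₂O₅: 0.12·a + 0.07·b = 0.41
Eliminate a: (row1) − 0.04/0.12·(row2) → 0.186667·b = 0.963333, so b = 5.16071.
Back-substitute: a = (1.1 − 0.21·5.16071) / 0.04 = 0.40625.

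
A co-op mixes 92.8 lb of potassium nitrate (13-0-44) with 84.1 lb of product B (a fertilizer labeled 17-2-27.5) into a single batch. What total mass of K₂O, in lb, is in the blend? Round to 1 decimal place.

64.0 lb K₂O

K₂O mass = 44%×92.8 + 27.5%×84.1 = 63.9595 lb.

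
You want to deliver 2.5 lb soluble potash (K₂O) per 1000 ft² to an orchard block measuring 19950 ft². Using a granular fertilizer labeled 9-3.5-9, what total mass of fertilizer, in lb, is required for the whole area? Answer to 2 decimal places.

Product per 1000 ft² = 2.5 / 9% = 27.7778 lb.
Total product = 27.7778 × 19950 / 1000 = 554.167 lb.

554.17 lb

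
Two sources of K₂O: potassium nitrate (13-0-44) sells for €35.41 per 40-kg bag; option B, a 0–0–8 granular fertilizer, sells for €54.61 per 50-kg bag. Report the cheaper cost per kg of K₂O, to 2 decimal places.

€2.01 per kg K₂O (potassium nitrate)

potassium nitrate: K₂O per bag = 40 × 44% = 17.6 kg; cost = 35.41 / 17.6 = €2.0119/kg K₂O.
option B: K₂O per bag = 50 × 8% = 4 kg; cost = 54.61 / 4 = €13.6525/kg K₂O.
potassium nitrate is cheaper.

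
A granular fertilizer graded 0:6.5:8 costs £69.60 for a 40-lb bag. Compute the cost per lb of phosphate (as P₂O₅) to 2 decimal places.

£26.77 per lb P₂O₅

P₂O₅ in bag = 40 × 6.5% = 2.6 lb.
Cost per lb P₂O₅ = £69.60 / 2.6 = £26.7692.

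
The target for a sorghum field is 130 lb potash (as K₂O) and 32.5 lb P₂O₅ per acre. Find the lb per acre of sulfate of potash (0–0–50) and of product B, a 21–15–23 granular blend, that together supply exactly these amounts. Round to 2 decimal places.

With a, b = lb per acre of sulfate of potash and product B:
K₂O: 0.5·a + 0.23·b = 130
P₂O₅: 0·a + 0.15·b = 32.5
Solving simultaneously: a = 160.333, b = 216.667.

160.33 lb sulfate of potash, 216.67 lb product B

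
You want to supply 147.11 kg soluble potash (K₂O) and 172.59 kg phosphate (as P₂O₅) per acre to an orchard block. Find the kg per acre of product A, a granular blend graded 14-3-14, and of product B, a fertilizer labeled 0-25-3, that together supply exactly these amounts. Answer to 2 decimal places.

926.68 kg product A, 579.16 kg product B

Let a = kg of product A, b = kg of product B (per acre).
K₂O: 0.14·a + 0.03·b = 147.11
P₂O₅: 0.03·a + 0.25·b = 172.59
Solving simultaneously: a = 926.6804, b = 579.158.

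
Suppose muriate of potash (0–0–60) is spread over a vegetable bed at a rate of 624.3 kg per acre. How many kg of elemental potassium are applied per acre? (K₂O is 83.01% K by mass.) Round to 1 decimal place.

310.9 kg K per acre

K₂O per acre = 624.3 × 60% = 374.58 kg.
Elemental K = 374.58 × 0.8301 = 310.939 kg per acre.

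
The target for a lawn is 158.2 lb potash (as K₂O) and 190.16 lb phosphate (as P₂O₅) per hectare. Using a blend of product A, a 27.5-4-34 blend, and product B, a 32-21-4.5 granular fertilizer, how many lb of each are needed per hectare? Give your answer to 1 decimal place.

354.4 lb product A, 838.0 lb product B

With a, b = lb per hectare of product A and product B:
K₂O: 0.34·a + 0.045·b = 158.2
P₂O₅: 0.04·a + 0.21·b = 190.16
Solving simultaneously: a = 354.379, b = 838.023.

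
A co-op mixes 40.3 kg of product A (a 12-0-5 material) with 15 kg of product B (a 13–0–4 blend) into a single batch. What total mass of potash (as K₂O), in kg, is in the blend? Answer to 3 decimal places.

K₂O mass = 5%×40.3 + 4%×15 = 2.615 kg.

2.615 kg K₂O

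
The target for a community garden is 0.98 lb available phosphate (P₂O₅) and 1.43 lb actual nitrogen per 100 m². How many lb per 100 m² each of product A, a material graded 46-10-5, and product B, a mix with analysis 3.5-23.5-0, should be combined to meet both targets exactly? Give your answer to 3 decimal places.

Per-100 m² balance (a = product A, b = product B):
P₂O₅: 0.1·a + 0.235·b = 0.98
N: 0.46·a + 0.035·b = 1.43
Solving simultaneously: a = 2.8848, b = 2.94264.

2.885 lb product A, 2.943 lb product B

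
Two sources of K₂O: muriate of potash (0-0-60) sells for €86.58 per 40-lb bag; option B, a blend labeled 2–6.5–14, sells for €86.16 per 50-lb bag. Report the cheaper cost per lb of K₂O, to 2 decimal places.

€3.61 per lb K₂O (muriate of potash)

muriate of potash: K₂O per bag = 40 × 60% = 24 lb; cost = 86.58 / 24 = €3.6075/lb K₂O.
option B: K₂O per bag = 50 × 14% = 7 lb; cost = 86.16 / 7 = €12.3086/lb K₂O.
muriate of potash is cheaper.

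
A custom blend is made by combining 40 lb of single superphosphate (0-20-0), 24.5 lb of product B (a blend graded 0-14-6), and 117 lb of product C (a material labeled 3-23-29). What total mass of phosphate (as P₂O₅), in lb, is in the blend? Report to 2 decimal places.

38.34 lb P₂O₅

P₂O₅ mass = 20%×40 + 14%×24.5 + 23%×117 = 38.34 lb.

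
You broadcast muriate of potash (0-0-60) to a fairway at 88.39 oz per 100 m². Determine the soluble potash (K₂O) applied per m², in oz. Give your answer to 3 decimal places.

0.530 oz K₂O per sq m

K₂O per 100 m² = 88.39 × 60% = 53.034 oz.
Convert to per m²: 53.034 × 0.01 = 0.53034 oz.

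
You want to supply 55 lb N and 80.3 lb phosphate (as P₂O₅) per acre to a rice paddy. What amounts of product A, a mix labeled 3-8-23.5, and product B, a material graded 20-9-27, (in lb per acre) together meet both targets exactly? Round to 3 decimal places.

835.338 lb product A, 149.699 lb product B

With a, b = lb per acre of product A and product B:
N: 0.03·a + 0.2·b = 55
P₂O₅: 0.08·a + 0.09·b = 80.3
Eliminate b: (row1) − 0.2/0.09·(row2) → -0.147778·a = -123.444, so a = 835.3383.
Then b = (80.3 − 0.08·835.3383) / 0.09 = 149.6992.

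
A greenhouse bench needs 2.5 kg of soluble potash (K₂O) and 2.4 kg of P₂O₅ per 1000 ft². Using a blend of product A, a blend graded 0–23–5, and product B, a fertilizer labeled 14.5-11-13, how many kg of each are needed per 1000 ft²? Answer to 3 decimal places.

1.516 kg product A, 18.648 kg product B

Let a = kg of product A, b = kg of product B (per 1000 ft²).
K₂O: 0.05·a + 0.13·b = 2.5
P₂O₅: 0.23·a + 0.11·b = 2.4
Eliminate b: (row1) − 0.13/0.11·(row2) → -0.221818·a = -0.336364, so a = 1.51639.
Then b = (2.4 − 0.23·1.51639) / 0.11 = 18.6475.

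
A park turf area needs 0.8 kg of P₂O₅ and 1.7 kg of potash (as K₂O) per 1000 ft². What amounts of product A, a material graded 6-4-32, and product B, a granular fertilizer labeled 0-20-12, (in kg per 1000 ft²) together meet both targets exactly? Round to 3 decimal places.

4.122 kg product A, 3.176 kg product B

With a, b = kg per 1000 ft² of product A and product B:
P₂O₅: 0.04·a + 0.2·b = 0.8
K₂O: 0.32·a + 0.12·b = 1.7
From row1: a = (0.8 − 0.2·b) / 0.04.
Into row2: 0.32·(0.8 − 0.2·b)/0.04 + 0.12·b = 1.7 → b = 3.17568, a = 4.12162.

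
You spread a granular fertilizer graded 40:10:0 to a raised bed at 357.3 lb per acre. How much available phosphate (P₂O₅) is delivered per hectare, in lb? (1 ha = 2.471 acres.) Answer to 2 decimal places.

P₂O₅ per acre = 357.3 × 10% = 35.73 lb.
Convert to per hectare: 35.73 × 2.471 = 88.2888 lb.

88.29 lb P₂O₅ per hectare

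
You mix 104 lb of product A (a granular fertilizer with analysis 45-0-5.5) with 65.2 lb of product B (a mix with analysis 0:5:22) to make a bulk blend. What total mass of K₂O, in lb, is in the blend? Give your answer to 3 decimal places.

K₂O mass = 5.5%×104 + 22%×65.2 = 20.064 lb.

20.064 lb K₂O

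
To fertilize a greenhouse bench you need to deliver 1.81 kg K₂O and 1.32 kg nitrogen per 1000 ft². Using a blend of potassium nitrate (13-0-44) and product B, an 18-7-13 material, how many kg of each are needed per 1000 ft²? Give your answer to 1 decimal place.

Let a = kg of potassium nitrate, b = kg of product B (per 1000 ft²).
K₂O: 0.44·a + 0.13·b = 1.81
N: 0.13·a + 0.18·b = 1.32
Eliminate b: (row1) − 0.13/0.18·(row2) → 0.346111·a = 0.856667, so a = 2.47512.
Then b = (1.32 − 0.13·2.47512) / 0.18 = 5.54575.

2.5 kg potassium nitrate, 5.5 kg product B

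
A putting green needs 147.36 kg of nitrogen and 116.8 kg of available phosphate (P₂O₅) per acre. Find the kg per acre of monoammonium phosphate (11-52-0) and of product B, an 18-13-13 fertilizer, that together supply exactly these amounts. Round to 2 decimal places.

Let a = kg of monoammonium phosphate, b = kg of product B (per acre).
N: 0.11·a + 0.18·b = 147.36
P₂O₅: 0.52·a + 0.13·b = 116.8
Solving simultaneously: a = 23.546, b = 804.277.

23.55 kg monoammonium phosphate, 804.28 kg product B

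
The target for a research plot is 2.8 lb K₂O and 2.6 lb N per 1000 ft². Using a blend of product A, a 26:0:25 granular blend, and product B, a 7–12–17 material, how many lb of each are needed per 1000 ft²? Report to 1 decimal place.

9.2 lb product A, 2.9 lb product B

With a, b = lb per 1000 ft² of product A and product B:
K₂O: 0.25·a + 0.17·b = 2.8
N: 0.26·a + 0.07·b = 2.6
Eliminate a: (row1) − 0.25/0.26·(row2) → 0.102692·b = 0.3, so b = 2.92135.
Back-substitute: a = (2.8 − 0.17·2.92135) / 0.25 = 9.21348.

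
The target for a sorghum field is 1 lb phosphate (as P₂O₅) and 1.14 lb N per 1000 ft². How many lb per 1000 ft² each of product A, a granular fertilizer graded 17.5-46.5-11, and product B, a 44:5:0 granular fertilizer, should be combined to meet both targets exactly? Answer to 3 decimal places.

Per-1000 ft² balance (a = product A, b = product B):
P₂O₅: 0.465·a + 0.05·b = 1
N: 0.175·a + 0.44·b = 1.14
Solving simultaneously: a = 1.95558, b = 1.81312.

1.956 lb product A, 1.813 lb product B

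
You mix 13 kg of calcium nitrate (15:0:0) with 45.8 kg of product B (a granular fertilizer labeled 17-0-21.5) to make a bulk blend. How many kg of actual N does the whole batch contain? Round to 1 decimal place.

9.7 kg N

N mass = 15%×13 + 17%×45.8 = 9.736 kg.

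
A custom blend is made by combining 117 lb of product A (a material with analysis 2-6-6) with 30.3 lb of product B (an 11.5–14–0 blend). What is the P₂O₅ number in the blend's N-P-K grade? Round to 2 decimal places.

Total mass = 117 + 30.3 = 147.3 lb.
P₂O₅ mass = 6%×117 + 14%×30.3 = 11.262 lb.
% P₂O₅ = 11.262 / 147.3 = 7.64562%.

7.65% P₂O₅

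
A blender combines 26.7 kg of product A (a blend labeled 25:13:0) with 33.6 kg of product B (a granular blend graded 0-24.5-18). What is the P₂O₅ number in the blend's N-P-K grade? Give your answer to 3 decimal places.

19.408% P₂O₅

Total mass = 26.7 + 33.6 = 60.3 kg.
P₂O₅ mass = 13%×26.7 + 24.5%×33.6 = 11.703 kg.
% P₂O₅ = 11.703 / 60.3 = 19.40796%.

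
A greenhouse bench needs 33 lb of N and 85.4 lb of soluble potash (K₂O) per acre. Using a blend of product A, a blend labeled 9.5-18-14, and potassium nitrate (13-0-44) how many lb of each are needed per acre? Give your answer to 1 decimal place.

With a, b = lb per acre of product A and potassium nitrate:
N: 0.095·a + 0.13·b = 33
K₂O: 0.14·a + 0.44·b = 85.4
Eliminate a: (row1) − 0.095/0.14·(row2) → -0.168571·b = -24.95, so b = 148.008.
Back-substitute: a = (33 − 0.13·148.008) / 0.095 = 144.831.

144.8 lb product A, 148.0 lb potassium nitrate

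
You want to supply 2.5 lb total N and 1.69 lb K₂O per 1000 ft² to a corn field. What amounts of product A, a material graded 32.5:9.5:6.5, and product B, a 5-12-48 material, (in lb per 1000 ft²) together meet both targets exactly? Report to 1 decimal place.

Let a = lb of product A, b = lb of product B (per 1000 ft²).
N: 0.325·a + 0.05·b = 2.5
K₂O: 0.065·a + 0.48·b = 1.69
Eliminate b: (row1) − 0.05/0.48·(row2) → 0.318229·a = 2.32396, so a = 7.30278.
Then b = (1.69 − 0.065·7.30278) / 0.48 = 2.53191.

7.3 lb product A, 2.5 lb product B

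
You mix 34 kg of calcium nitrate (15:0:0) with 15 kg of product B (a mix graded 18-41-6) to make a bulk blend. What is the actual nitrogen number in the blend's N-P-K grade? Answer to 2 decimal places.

Total mass = 34 + 15 = 49 kg.
N mass = 15%×34 + 18%×15 = 7.8 kg.
% N = 7.8 / 49 = 15.9184%.

15.92% N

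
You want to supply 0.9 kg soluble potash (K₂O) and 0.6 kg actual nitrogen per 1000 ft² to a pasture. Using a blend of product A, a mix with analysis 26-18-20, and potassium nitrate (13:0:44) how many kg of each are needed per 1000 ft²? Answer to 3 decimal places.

1.663 kg product A, 1.290 kg potassium nitrate

Per-1000 ft² balance (a = product A, b = potassium nitrate):
K₂O: 0.2·a + 0.44·b = 0.9
N: 0.26·a + 0.13·b = 0.6
Solving simultaneously: a = 1.6629, b = 1.28959.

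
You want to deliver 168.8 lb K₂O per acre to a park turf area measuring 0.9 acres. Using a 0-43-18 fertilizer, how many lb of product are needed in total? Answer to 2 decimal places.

Product per acre = 168.8 / 18% = 937.778 lb.
Total product = 937.778 × 0.9 = 844 lb.

844.00 lb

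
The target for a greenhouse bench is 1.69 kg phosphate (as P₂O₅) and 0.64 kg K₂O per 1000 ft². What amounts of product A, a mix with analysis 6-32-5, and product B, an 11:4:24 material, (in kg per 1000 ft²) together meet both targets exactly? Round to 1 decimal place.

Per-1000 ft² balance (a = product A, b = product B):
P₂O₅: 0.32·a + 0.04·b = 1.69
K₂O: 0.05·a + 0.24·b = 0.64
Eliminate b: (row1) − 0.04/0.24·(row2) → 0.311667·a = 1.58333, so a = 5.08021.
Then b = (0.64 − 0.05·5.08021) / 0.24 = 1.60829.

5.1 kg product A, 1.6 kg product B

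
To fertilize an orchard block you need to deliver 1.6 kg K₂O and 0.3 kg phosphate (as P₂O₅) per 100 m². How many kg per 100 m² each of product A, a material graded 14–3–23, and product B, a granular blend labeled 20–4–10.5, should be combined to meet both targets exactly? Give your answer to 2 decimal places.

5.37 kg product A, 3.47 kg product B

Let a = kg of product A, b = kg of product B (per 100 m²).
K₂O: 0.23·a + 0.105·b = 1.6
P₂O₅: 0.03·a + 0.04·b = 0.3
Eliminate b: (row1) − 0.105/0.04·(row2) → 0.15125·a = 0.8125, so a = 5.3719.
Then b = (0.3 − 0.03·5.3719) / 0.04 = 3.47107.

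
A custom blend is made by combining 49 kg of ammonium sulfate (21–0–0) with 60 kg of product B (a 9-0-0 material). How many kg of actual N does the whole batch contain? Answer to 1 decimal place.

15.7 kg N

N mass = 21%×49 + 9%×60 = 15.69 kg.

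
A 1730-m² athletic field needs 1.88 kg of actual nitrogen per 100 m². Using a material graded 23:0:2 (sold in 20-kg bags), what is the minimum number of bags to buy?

Product per 100 m² = 1.88 / 23% = 8.17391 kg.
Total product = 8.17391 × 1730 / 100 = 141.409 kg.
Bags = ⌈141.409 / 20⌉ = 8.

8 bags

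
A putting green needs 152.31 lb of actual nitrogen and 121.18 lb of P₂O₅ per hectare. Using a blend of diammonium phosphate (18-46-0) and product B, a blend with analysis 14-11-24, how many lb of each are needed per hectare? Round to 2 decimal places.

With a, b = lb per hectare of diammonium phosphate and product B:
N: 0.18·a + 0.14·b = 152.31
P₂O₅: 0.46·a + 0.11·b = 121.18
Solving simultaneously: a = 4.73318, b = 1081.843.

4.73 lb diammonium phosphate, 1081.84 lb product B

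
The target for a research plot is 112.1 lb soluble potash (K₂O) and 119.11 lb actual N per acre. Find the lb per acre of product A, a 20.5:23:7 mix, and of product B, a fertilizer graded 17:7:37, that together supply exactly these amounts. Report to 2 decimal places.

Let a = lb of product A, b = lb of product B (per acre).
K₂O: 0.07·a + 0.37·b = 112.1
N: 0.205·a + 0.17·b = 119.11
Eliminate a: (row1) − 0.07/0.205·(row2) → 0.311951·b = 71.4283, so b = 228.973.
Back-substitute: a = (112.1 − 0.37·228.973) / 0.07 = 391.1446.

391.14 lb product A, 228.97 lb product B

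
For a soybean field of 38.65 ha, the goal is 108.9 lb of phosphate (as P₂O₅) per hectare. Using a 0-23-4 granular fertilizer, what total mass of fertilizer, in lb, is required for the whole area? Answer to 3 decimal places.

18299.935 lb

Product per hectare = 108.9 / 23% = 473.478 lb.
Total product = 473.478 × 38.65 = 18299.9348 lb.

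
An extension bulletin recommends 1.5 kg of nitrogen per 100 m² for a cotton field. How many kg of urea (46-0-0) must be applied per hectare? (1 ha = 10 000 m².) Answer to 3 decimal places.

Product per 100 m² = 1.5 / 46% = 3.26087 kg.
Convert to per hectare: 3.26087 × 100 = 326.08696 kg.

326.087 kg of product per hectare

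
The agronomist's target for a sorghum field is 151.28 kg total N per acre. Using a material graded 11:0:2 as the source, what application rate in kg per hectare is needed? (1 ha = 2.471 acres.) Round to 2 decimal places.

Product per acre = 151.28 / 11% = 1375.27 kg.
Convert to per hectare: 1375.27 × 2.471 = 3398.299 kg.

3398.30 kg of product per hectare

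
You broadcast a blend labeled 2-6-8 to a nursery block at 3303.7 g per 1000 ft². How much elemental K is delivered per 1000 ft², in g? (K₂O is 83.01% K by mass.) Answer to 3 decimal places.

K₂O per 1000 ft² = 3303.7 × 8% = 264.296 g.
Elemental K = 264.296 × 0.8301 = 219.3921 g per 1000 ft².

219.392 g K per thousand sq ft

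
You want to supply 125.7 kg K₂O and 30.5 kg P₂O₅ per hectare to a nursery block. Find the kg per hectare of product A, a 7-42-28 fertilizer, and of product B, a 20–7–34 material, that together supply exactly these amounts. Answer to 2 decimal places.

12.75 kg product A, 359.20 kg product B

Per-hectare balance (a = product A, b = product B):
K₂O: 0.28·a + 0.34·b = 125.7
P₂O₅: 0.42·a + 0.07·b = 30.5
Eliminate a: (row1) − 0.28/0.42·(row2) → 0.293333·b = 105.367, so b = 359.2045.
Back-substitute: a = (125.7 − 0.34·359.2045) / 0.28 = 12.7516.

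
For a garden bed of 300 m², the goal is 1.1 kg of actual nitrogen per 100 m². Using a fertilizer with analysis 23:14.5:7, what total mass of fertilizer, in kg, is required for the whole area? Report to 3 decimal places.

Product per 100 m² = 1.1 / 23% = 4.78261 kg.
Total product = 4.78261 × 300 / 100 = 14.3478 kg.

14.348 kg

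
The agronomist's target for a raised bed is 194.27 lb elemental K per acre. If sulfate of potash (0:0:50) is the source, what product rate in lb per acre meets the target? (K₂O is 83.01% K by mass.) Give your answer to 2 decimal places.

468.06 lb of product per acre

As K₂O: 194.27 / 0.8301 = 234.032 lb per acre.
Product per acre = 234.032 / 50% = 468.064 lb.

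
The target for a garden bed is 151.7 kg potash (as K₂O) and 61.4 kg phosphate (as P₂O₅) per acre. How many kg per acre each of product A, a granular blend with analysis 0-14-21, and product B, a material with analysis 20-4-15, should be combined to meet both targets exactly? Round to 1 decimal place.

249.4 kg product A, 662.2 kg product B

Let a = kg of product A, b = kg of product B (per acre).
K₂O: 0.21·a + 0.15·b = 151.7
P₂O₅: 0.14·a + 0.04·b = 61.4
From row1: a = (151.7 − 0.15·b) / 0.21.
Into row2: 0.14·(151.7 − 0.15·b)/0.21 + 0.04·b = 61.4 → b = 662.222, a = 249.365.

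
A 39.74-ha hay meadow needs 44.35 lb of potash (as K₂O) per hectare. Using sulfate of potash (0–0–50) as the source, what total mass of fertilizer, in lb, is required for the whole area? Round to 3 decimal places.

3524.938 lb

Product per hectare = 44.35 / 50% = 88.7 lb.
Total product = 88.7 × 39.74 = 3524.938 lb.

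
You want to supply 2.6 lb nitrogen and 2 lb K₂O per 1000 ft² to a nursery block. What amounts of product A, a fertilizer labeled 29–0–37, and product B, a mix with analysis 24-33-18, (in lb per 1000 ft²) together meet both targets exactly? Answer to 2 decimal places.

Per-1000 ft² balance (a = product A, b = product B):
N: 0.29·a + 0.24·b = 2.6
K₂O: 0.37·a + 0.18·b = 2
Eliminate b: (row1) − 0.24/0.18·(row2) → -0.203333·a = -0.0666667, so a = 0.327869.
Then b = (2 − 0.37·0.327869) / 0.18 = 10.4372.

0.33 lb product A, 10.44 lb product B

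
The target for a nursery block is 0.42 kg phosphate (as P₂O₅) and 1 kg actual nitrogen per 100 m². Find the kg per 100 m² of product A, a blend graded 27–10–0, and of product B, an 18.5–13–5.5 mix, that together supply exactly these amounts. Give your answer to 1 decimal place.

3.2 kg product A, 0.8 kg product B

Let a = kg of product A, b = kg of product B (per 100 m²).
P₂O₅: 0.1·a + 0.13·b = 0.42
N: 0.27·a + 0.185·b = 1
Eliminate b: (row1) − 0.13/0.185·(row2) → -0.0897297·a = -0.282703, so a = 3.1506.
Then b = (1 − 0.27·3.1506) / 0.185 = 0.807229.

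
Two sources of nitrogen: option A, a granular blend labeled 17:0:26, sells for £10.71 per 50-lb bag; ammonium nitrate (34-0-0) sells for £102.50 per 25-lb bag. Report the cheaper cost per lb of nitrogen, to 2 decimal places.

£1.26 per lb N (option A)

option A: N per bag = 50 × 17% = 8.5 lb; cost = 10.71 / 8.5 = £1.2600/lb N.
ammonium nitrate: N per bag = 25 × 34% = 8.5 lb; cost = 102.50 / 8.5 = £12.0588/lb N.
option A is cheaper.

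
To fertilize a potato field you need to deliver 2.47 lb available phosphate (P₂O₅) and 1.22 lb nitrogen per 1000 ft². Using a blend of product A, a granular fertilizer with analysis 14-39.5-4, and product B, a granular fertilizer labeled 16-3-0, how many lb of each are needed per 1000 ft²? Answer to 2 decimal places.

6.08 lb product A, 2.31 lb product B

With a, b = lb per 1000 ft² of product A and product B:
P₂O₅: 0.395·a + 0.03·b = 2.47
N: 0.14·a + 0.16·b = 1.22
Solving simultaneously: a = 6.07797, b = 2.30678.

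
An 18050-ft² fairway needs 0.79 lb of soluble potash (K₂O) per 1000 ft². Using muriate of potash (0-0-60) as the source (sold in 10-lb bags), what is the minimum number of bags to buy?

3 bags

Product per 1000 ft² = 0.79 / 60% = 1.31667 lb.
Total product = 1.31667 × 18050 / 1000 = 23.7658 lb.
Bags = ⌈23.7658 / 10⌉ = 3.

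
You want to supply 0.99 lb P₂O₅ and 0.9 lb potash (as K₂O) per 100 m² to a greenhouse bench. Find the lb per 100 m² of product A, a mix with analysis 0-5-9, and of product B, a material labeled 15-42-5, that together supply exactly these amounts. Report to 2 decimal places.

9.31 lb product A, 1.25 lb product B

Per-100 m² balance (a = product A, b = product B):
P₂O₅: 0.05·a + 0.42·b = 0.99
K₂O: 0.09·a + 0.05·b = 0.9
Solving simultaneously: a = 9.30595, b = 1.24929.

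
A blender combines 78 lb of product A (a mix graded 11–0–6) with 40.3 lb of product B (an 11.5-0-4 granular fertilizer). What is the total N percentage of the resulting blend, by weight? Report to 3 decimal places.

11.170% N

Total mass = 78 + 40.3 = 118.3 lb.
N mass = 11%×78 + 11.5%×40.3 = 13.2145 lb.
% N = 13.2145 / 118.3 = 11.1703%.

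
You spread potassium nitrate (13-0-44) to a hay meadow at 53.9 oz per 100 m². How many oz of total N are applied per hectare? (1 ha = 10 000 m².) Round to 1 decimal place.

700.7 oz N per hectare

nitrogen per 100 m² = 53.9 × 13% = 7.007 oz.
Convert to per hectare: 7.007 × 100 = 700.7 oz.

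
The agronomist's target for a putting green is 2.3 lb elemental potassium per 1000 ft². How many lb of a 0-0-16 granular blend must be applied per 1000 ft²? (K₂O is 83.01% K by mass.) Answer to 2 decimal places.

17.32 lb of product per thousand sq ft

As K₂O: 2.3 / 0.8301 = 2.77075 lb per 1000 ft².
Product per 1000 ft² = 2.77075 / 16% = 17.3172 lb.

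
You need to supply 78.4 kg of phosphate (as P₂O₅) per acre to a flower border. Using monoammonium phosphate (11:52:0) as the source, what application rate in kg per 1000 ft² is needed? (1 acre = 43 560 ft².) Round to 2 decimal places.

Product per acre = 78.4 / 52% = 150.769 kg.
Convert to per 1000 ft²: 150.769 × 0.0229568 = 3.46119 kg.

3.46 kg of product per thousand sq ft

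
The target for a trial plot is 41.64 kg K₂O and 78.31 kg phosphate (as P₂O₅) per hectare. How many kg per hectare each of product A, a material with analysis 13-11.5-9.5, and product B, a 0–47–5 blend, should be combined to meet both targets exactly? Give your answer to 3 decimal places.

402.450 kg product A, 68.145 kg product B

With a, b = kg per hectare of product A and product B:
K₂O: 0.095·a + 0.05·b = 41.64
P₂O₅: 0.115·a + 0.47·b = 78.31
Eliminate a: (row1) − 0.095/0.115·(row2) → -0.338261·b = -23.0509, so b = 68.1452.
Back-substitute: a = (41.64 − 0.05·68.1452) / 0.095 = 402.4499.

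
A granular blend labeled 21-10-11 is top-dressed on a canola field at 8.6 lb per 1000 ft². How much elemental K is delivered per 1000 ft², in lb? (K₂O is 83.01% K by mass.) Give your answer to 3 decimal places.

0.785 lb K per thousand sq ft

K₂O per 1000 ft² = 8.6 × 11% = 0.946 lb.
Elemental K = 0.946 × 0.8301 = 0.785275 lb per 1000 ft².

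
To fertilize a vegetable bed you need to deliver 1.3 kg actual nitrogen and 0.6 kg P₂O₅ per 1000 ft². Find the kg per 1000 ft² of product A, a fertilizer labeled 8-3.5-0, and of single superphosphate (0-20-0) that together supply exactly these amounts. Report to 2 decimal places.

16.25 kg product A, 0.16 kg single superphosphate

Let a = kg of product A, b = kg of single superphosphate (per 1000 ft²).
N: 0.08·a + 0·b = 1.3
P₂O₅: 0.035·a + 0.2·b = 0.6
Solving simultaneously: a = 16.25, b = 0.15625.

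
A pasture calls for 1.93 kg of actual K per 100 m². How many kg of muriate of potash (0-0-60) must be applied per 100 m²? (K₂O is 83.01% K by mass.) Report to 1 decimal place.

3.9 kg of product per hundred sq m

As K₂O: 1.93 / 0.8301 = 2.32502 kg per 100 m².
Product per 100 m² = 2.32502 / 60% = 3.87504 kg.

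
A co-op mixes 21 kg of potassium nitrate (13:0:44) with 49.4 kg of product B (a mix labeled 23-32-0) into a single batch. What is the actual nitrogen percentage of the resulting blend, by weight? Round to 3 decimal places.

20.017% N

Total mass = 21 + 49.4 = 70.4 kg.
N mass = 13%×21 + 23%×49.4 = 14.092 kg.
% N = 14.092 / 70.4 = 20.01705%.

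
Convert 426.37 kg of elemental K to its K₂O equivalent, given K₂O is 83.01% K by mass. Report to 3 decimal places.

513.637 kg K₂O

K₂O = 426.37 / 0.8301 = 513.6369 kg.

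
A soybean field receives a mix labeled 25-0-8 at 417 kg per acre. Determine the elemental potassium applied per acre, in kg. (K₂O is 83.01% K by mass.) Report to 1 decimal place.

27.7 kg K per acre

K₂O per acre = 417 × 8% = 33.36 kg.
Elemental K = 33.36 × 0.8301 = 27.6921 kg per acre.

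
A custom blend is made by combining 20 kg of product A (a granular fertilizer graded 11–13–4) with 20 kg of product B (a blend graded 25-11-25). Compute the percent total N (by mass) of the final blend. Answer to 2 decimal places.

Total mass = 20 + 20 = 40 kg.
N mass = 11%×20 + 25%×20 = 7.2 kg.
% N = 7.2 / 40 = 18%.

18.00% N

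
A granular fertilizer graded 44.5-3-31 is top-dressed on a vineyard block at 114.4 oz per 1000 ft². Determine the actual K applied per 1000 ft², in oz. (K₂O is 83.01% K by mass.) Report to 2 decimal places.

K₂O per 1000 ft² = 114.4 × 31% = 35.464 oz.
Elemental K = 35.464 × 0.8301 = 29.4387 oz per 1000 ft².

29.44 oz K per thousand sq ft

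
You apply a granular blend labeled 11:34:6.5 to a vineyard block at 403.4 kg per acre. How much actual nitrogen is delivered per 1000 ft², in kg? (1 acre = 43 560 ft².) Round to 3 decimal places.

nitrogen per acre = 403.4 × 11% = 44.374 kg.
Convert to per 1000 ft²: 44.374 × 0.0229568 = 1.01869 kg.

1.019 kg N per thousand sq ft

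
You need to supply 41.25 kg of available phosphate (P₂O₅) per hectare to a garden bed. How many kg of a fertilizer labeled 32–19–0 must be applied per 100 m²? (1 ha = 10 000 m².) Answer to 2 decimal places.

Product per hectare = 41.25 / 19% = 217.105 kg.
Convert to per 100 m²: 217.105 × 0.01 = 2.17105 kg.

2.17 kg of product per hundred sq m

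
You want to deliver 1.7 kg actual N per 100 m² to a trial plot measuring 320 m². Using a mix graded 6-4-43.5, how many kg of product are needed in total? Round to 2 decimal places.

90.67 kg

Product per 100 m² = 1.7 / 6% = 28.3333 kg.
Total product = 28.3333 × 320 / 100 = 90.6667 kg.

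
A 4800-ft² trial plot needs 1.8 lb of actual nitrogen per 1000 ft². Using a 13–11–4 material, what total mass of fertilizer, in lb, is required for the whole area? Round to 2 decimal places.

Product per 1000 ft² = 1.8 / 13% = 13.8462 lb.
Total product = 13.8462 × 4800 / 1000 = 66.4615 lb.

66.46 lb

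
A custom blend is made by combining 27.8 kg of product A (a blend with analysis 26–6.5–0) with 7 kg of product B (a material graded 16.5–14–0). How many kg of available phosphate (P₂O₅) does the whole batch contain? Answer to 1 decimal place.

P₂O₅ mass = 6.5%×27.8 + 14%×7 = 2.787 kg.

2.8 kg P₂O₅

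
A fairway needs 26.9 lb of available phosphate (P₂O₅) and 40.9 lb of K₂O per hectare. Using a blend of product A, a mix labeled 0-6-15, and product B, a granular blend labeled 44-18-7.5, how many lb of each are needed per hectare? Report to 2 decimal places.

237.53 lb product A, 70.27 lb product B

Per-hectare balance (a = product A, b = product B):
P₂O₅: 0.06·a + 0.18·b = 26.9
K₂O: 0.15·a + 0.075·b = 40.9
Eliminate a: (row1) − 0.06/0.15·(row2) → 0.15·b = 10.54, so b = 70.2667.
Back-substitute: a = (26.9 − 0.18·70.2667) / 0.06 = 237.533.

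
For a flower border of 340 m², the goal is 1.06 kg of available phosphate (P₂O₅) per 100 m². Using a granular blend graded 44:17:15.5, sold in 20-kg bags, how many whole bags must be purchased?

Product per 100 m² = 1.06 / 17% = 6.23529 kg.
Total product = 6.23529 × 340 / 100 = 21.2 kg.
Bags = ⌈21.2 / 20⌉ = 2.

2 bags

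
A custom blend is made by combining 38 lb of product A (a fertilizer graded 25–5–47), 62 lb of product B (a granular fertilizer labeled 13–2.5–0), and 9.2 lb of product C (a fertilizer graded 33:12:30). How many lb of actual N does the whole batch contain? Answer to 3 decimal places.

N mass = 25%×38 + 13%×62 + 33%×9.2 = 20.596 lb.

20.596 lb N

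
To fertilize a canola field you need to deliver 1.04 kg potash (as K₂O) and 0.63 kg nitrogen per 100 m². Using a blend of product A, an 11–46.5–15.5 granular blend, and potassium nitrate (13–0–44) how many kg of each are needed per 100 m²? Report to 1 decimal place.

5.0 kg product A, 0.6 kg potassium nitrate

Let a = kg of product A, b = kg of potassium nitrate (per 100 m²).
K₂O: 0.155·a + 0.44·b = 1.04
N: 0.11·a + 0.13·b = 0.63
Solving simultaneously: a = 5.02655, b = 0.59292.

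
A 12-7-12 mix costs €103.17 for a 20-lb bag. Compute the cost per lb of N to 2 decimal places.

€42.99 per lb N

N in bag = 20 × 12% = 2.4 lb.
Cost per lb N = €103.17 / 2.4 = €42.9875.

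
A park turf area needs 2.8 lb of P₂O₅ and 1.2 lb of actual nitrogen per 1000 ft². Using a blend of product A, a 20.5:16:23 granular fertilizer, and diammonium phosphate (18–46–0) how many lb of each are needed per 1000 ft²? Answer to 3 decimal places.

0.733 lb product A, 5.832 lb diammonium phosphate

Per-1000 ft² balance (a = product A, b = diammonium phosphate):
P₂O₅: 0.16·a + 0.46·b = 2.8
N: 0.205·a + 0.18·b = 1.2
Eliminate b: (row1) − 0.46/0.18·(row2) → -0.363889·a = -0.266667, so a = 0.732824.
Then b = (1.2 − 0.205·0.732824) / 0.18 = 5.83206.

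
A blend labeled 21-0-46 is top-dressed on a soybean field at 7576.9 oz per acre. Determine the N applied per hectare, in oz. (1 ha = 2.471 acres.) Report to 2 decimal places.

nitrogen per acre = 7576.9 × 21% = 1591.15 oz.
Convert to per hectare: 1591.15 × 2.471 = 3931.729 oz.

3931.73 oz N per hectare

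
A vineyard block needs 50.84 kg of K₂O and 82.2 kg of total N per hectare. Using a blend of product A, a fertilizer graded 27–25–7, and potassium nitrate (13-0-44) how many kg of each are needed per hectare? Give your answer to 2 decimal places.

With a, b = kg per hectare of product A and potassium nitrate:
K₂O: 0.07·a + 0.44·b = 50.84
N: 0.27·a + 0.13·b = 82.2
Eliminate a: (row1) − 0.07/0.27·(row2) → 0.406296·b = 29.5289, so b = 72.6782.
Back-substitute: a = (50.84 − 0.44·72.6782) / 0.07 = 269.451.

269.45 kg product A, 72.68 kg potassium nitrate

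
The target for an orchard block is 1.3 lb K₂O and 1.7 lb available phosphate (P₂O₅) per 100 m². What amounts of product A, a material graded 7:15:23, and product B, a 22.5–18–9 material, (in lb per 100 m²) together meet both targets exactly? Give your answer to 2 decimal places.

2.90 lb product A, 7.03 lb product B

With a, b = lb per 100 m² of product A and product B:
K₂O: 0.23·a + 0.09·b = 1.3
P₂O₅: 0.15·a + 0.18·b = 1.7
From row1: a = (1.3 − 0.09·b) / 0.23.
Into row2: 0.15·(1.3 − 0.09·b)/0.23 + 0.18·b = 1.7 → b = 7.02509, a = 2.90323.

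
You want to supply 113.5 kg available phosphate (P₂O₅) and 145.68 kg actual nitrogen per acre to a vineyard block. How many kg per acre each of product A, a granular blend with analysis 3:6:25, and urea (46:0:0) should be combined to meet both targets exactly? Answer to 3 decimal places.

1891.667 kg product A, 193.326 kg urea

With a, b = kg per acre of product A and urea:
P₂O₅: 0.06·a + 0·b = 113.5
N: 0.03·a + 0.46·b = 145.68
Solving simultaneously: a = 1891.6667, b = 193.3261.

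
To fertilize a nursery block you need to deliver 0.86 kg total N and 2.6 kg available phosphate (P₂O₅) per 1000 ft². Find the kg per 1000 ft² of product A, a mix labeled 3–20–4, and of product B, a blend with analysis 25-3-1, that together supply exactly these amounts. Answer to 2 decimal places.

12.71 kg product A, 1.91 kg product B

Per-1000 ft² balance (a = product A, b = product B):
N: 0.03·a + 0.25·b = 0.86
P₂O₅: 0.2·a + 0.03·b = 2.6
Eliminate a: (row1) − 0.03/0.2·(row2) → 0.2455·b = 0.47, so b = 1.91446.
Back-substitute: a = (0.86 − 0.25·1.91446) / 0.03 = 12.7128.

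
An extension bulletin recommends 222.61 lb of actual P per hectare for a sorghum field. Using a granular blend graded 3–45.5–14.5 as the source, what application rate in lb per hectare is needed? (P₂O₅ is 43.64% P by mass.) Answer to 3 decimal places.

1121.111 lb of product per hectare

As P₂O₅: 222.61 / 0.4364 = 510.105 lb per hectare.
Product per hectare = 510.105 / 45.5% = 1121.1108 lb.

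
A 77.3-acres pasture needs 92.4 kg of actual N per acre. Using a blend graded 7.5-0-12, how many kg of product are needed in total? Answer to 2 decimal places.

Product per acre = 92.4 / 7.5% = 1232 kg.
Total product = 1232 × 77.3 = 95233.6 kg.

95233.60 kg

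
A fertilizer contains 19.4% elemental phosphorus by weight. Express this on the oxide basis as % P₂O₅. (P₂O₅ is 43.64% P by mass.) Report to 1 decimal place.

44.5% P₂O₅

%P₂O₅ = 19.4 / 0.4364 = 44.4546%.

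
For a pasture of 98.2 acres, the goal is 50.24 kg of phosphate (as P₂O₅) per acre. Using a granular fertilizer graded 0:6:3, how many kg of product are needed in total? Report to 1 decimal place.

82226.1 kg

Product per acre = 50.24 / 6% = 837.333 kg.
Total product = 837.333 × 98.2 = 82226.13 kg.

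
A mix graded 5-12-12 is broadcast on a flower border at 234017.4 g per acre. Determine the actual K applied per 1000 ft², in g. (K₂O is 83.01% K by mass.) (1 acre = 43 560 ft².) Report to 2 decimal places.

K₂O per acre = 234017.4 × 12% = 28082.1 g.
Elemental K = 28082.1 × 0.8301 = 23310.9 g per acre.
Convert to per 1000 ft²: 23310.9 × 0.0229568 = 535.146 g.

535.15 g K per thousand sq ft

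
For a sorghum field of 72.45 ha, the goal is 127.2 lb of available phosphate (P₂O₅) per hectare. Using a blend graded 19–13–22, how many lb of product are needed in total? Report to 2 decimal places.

Product per hectare = 127.2 / 13% = 978.462 lb.
Total product = 978.462 × 72.45 = 70889.538 lb.

70889.54 lb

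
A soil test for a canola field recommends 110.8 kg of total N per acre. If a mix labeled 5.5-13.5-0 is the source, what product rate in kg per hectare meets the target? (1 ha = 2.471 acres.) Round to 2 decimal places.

4977.94 kg of product per hectare

Product per acre = 110.8 / 5.5% = 2014.55 kg.
Convert to per hectare: 2014.55 × 2.471 = 4977.942 kg.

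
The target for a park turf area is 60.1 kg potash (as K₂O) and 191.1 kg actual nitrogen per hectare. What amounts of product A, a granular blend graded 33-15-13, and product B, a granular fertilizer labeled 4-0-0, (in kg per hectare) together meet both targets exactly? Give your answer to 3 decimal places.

462.308 kg product A, 963.462 kg product B

Per-hectare balance (a = product A, b = product B):
K₂O: 0.13·a + 0·b = 60.1
N: 0.33·a + 0.04·b = 191.1
Eliminate a: (row1) − 0.13/0.33·(row2) → -0.0157576·b = -15.1818, so b = 963.4615.
Back-substitute: a = (60.1 − 0·963.4615) / 0.13 = 462.3077.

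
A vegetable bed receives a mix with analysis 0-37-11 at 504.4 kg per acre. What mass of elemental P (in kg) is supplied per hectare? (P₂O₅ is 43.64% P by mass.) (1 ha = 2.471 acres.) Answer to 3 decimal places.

201.249 kg P per hectare

P₂O₅ per acre = 504.4 × 37% = 186.628 kg.
Elemental P = 186.628 × 0.4364 = 81.4445 kg per acre.
Convert to per hectare: 81.4445 × 2.471 = 201.2493 kg.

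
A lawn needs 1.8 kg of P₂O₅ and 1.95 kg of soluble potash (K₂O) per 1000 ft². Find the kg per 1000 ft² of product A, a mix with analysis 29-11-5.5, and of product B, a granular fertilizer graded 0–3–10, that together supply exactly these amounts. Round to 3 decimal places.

12.995 kg product A, 12.353 kg product B

Let a = kg of product A, b = kg of product B (per 1000 ft²).
P₂O₅: 0.11·a + 0.03·b = 1.8
K₂O: 0.055·a + 0.1·b = 1.95
Solving simultaneously: a = 12.9947, b = 12.3529.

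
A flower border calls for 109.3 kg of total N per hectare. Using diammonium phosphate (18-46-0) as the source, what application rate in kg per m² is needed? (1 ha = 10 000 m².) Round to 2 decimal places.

Product per hectare = 109.3 / 18% = 607.222 kg.
Convert to per m²: 607.222 × 0.0001 = 0.0607222 kg.

0.06 kg of product per sq m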